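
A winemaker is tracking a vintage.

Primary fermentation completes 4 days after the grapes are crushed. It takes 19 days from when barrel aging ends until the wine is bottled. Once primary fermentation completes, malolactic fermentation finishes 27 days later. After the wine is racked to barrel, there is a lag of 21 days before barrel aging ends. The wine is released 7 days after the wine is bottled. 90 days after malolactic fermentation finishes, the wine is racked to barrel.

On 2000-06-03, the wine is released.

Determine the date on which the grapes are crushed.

The wine is released: Jun 3, 2000.
The wine is bottled: Jun 3, 2000 − 7 days = May 27, 2000.
Barrel aging ends: May 27, 2000 − 19 days = May 8, 2000.
The wine is racked to barrel: May 8, 2000 − 21 days = Apr 17, 2000.
Malolactic fermentation finishes: Apr 17, 2000 − 90 days = Jan 18, 2000.
Primary fermentation completes: Jan 18, 2000 − 27 days = Dec 22, 1999.
The grapes are crushed: Dec 22, 1999 − 4 days = Dec 18, 1999.

1999-12-18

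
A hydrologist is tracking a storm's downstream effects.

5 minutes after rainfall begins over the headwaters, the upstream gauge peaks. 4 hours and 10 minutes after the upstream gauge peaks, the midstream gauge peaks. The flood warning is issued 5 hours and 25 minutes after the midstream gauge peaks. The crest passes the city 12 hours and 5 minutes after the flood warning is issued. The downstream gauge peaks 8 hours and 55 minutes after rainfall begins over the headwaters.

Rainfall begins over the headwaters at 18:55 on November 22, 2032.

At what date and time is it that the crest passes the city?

Rainfall begins over the headwaters: 18:55 Nov 22, 2032.
The upstream gauge peaks: 18:55 Nov 22, 2032 + 5m = 19:00 Nov 22, 2032.
The midstream gauge peaks: 19:00 Nov 22, 2032 + 4h10m = 23:10 Nov 22, 2032.
The flood warning is issued: 23:10 Nov 22, 2032 + 5h25m = 04:35 Nov 23, 2032.
The crest passes the city: 04:35 Nov 23, 2032 + 12h05m = 16:40 Nov 23, 2032.

16:40 on November 23, 2032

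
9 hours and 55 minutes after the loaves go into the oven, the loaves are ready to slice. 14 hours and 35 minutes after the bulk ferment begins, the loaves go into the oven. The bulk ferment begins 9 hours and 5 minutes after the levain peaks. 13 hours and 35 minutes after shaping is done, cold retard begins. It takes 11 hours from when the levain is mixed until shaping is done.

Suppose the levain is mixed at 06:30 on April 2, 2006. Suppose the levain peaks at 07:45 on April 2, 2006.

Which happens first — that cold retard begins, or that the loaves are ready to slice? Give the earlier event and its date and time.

Cold retard begins — 07:05 on April 3, 2006

The levain is mixed: 06:30 Apr 2, 2006.
Shaping is done: 06:30 Apr 2, 2006 + 11h = 17:30 Apr 2, 2006.
Cold retard begins: 17:30 Apr 2, 2006 + 13h35m = 07:05 Apr 3, 2006.
The levain peaks: 07:45 Apr 2, 2006.
The bulk ferment begins: 07:45 Apr 2, 2006 + 9h05m = 16:50 Apr 2, 2006.
The loaves go into the oven: 16:50 Apr 2, 2006 + 14h35m = 07:25 Apr 3, 2006.
The loaves are ready to slice: 07:25 Apr 3, 2006 + 9h55m = 17:20 Apr 3, 2006.
Comparing: cold retard begins at 07:05 Apr 3, 2006 vs the loaves are ready to slice at 17:20 Apr 3, 2006. Earlier: cold retard begins.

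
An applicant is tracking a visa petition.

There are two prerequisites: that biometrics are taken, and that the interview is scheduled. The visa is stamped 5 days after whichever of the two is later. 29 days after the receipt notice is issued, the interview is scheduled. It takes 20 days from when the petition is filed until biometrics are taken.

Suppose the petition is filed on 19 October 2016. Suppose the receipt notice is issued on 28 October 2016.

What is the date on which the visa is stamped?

1 December 2016

The petition is filed: Oct 19, 2016.
Biometrics are taken: Oct 19, 2016 + 20 days = Nov 8, 2016.
The receipt notice is issued: Oct 28, 2016.
The interview is scheduled: Oct 28, 2016 + 29 days = Nov 26, 2016.
Both prerequisites met — biometrics are taken (Nov 8, 2016), the interview is scheduled (Nov 26, 2016); the later is Nov 26, 2016.
The visa is stamped: Nov 26, 2016 + 5 days = Dec 1, 2016.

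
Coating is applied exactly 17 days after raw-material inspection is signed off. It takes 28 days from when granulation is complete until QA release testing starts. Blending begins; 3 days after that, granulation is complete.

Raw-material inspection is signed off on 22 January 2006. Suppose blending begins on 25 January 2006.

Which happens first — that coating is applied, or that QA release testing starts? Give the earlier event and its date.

Raw-material inspection is signed off: Jan 22, 2006.
Coating is applied: Jan 22, 2006 + 17 days = Feb 8, 2006.
Blending begins: Jan 25, 2006.
Granulation is complete: Jan 25, 2006 + 3 days = Jan 28, 2006.
QA release testing starts: Jan 28, 2006 + 28 days = Feb 25, 2006.
Comparing: coating is applied on Feb 8, 2006 vs QA release testing starts on Feb 25, 2006. Earlier: coating is applied.

Coating is applied — 8 February 2006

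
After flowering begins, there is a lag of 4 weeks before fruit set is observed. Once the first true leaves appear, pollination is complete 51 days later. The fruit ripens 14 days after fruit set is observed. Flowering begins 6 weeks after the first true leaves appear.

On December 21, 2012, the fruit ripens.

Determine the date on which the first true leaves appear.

September 28, 2012

The fruit ripens: Dec 21, 2012.
Fruit set is observed: Dec 21, 2012 − 14 days = Dec 7, 2012.
Flowering begins: Dec 7, 2012 − 4 weeks = Nov 9, 2012.
The first true leaves appear: Nov 9, 2012 − 6 weeks = Sep 28, 2012.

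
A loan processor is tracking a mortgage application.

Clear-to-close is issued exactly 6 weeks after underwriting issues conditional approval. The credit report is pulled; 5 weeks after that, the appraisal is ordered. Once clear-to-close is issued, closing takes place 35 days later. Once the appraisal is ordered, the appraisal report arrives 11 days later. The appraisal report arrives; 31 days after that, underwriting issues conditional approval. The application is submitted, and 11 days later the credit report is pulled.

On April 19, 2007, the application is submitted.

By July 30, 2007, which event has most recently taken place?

Underwriting issues conditional approval

The application is submitted: Apr 19, 2007.
The credit report is pulled: Apr 19, 2007 + 11 days = Apr 30, 2007.
The appraisal is ordered: Apr 30, 2007 + 5 weeks = Jun 4, 2007.
The appraisal report arrives: Jun 4, 2007 + 11 days = Jun 15, 2007.
Underwriting issues conditional approval: Jun 15, 2007 + 31 days = Jul 16, 2007.
Clear-to-close is issued: Jul 16, 2007 + 6 weeks = Aug 27, 2007.
Closing takes place: Aug 27, 2007 + 35 days = Oct 1, 2007.
Jul 30, 2007 falls between when underwriting issues conditional approval (Jul 16, 2007) and when clear-to-close is issued (Aug 27, 2007).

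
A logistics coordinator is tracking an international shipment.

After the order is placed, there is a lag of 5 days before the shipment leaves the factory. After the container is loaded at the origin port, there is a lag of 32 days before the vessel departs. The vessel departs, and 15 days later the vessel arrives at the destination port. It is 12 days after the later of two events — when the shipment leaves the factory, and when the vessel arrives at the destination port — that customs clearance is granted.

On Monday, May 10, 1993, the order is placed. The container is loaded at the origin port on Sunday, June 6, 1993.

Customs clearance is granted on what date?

The order is placed: May 10, 1993.
The shipment leaves the factory: May 10, 1993 + 5 days = May 15, 1993.
The container is loaded at the origin port: Jun 6, 1993.
The vessel departs: Jun 6, 1993 + 32 days = Jul 8, 1993.
The vessel arrives at the destination port: Jul 8, 1993 + 15 days = Jul 23, 1993.
Both prerequisites met — the shipment leaves the factory (May 15, 1993), the vessel arrives at the destination port (Jul 23, 1993); the later is Jul 23, 1993.
Customs clearance is granted: Jul 23, 1993 + 12 days = Aug 4, 1993.

Wednesday, August 4, 1993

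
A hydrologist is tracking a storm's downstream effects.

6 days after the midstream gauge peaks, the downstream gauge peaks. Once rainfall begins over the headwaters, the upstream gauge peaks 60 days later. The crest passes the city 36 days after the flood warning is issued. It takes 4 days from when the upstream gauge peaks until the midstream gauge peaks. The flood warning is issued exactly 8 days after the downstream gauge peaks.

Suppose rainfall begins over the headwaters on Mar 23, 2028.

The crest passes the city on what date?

Rainfall begins over the headwaters: Mar 23, 2028.
The upstream gauge peaks: Mar 23, 2028 + 60 days = May 22, 2028.
The midstream gauge peaks: May 22, 2028 + 4 days = May 26, 2028.
The downstream gauge peaks: May 26, 2028 + 6 days = Jun 1, 2028.
The flood warning is issued: Jun 1, 2028 + 8 days = Jun 9, 2028.
The crest passes the city: Jun 9, 2028 + 36 days = Jul 15, 2028.

Jul 15, 2028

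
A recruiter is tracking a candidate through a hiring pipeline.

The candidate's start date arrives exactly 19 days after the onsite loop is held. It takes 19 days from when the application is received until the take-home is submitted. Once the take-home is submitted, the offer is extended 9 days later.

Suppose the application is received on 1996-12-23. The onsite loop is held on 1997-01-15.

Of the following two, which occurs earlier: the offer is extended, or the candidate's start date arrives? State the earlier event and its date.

The offer is extended — 1997-01-20

The application is received: Dec 23, 1996.
The take-home is submitted: Dec 23, 1996 + 19 days = Jan 11, 1997.
The offer is extended: Jan 11, 1997 + 9 days = Jan 20, 1997.
The onsite loop is held: Jan 15, 1997.
The candidate's start date arrives: Jan 15, 1997 + 19 days = Feb 3, 1997.
Comparing: the offer is extended on Jan 20, 1997 vs the candidate's start date arrives on Feb 3, 1997. Earlier: the offer is extended.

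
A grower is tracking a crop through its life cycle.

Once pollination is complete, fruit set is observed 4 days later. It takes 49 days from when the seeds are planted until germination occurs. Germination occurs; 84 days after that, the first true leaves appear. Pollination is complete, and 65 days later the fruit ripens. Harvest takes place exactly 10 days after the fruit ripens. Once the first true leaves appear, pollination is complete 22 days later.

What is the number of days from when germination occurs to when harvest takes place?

Causal path: germination occurs → the first true leaves appear → pollination is complete → the fruit ripens → harvest takes place.
Total delay along the path: 84 + 22 + 65 + 10 = 181 days.

181 days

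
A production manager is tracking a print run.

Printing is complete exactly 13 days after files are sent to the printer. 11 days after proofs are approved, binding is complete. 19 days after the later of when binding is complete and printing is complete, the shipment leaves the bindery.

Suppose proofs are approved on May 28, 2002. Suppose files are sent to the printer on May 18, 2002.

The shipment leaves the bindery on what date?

June 27, 2002

Proofs are approved: May 28, 2002.
Binding is complete: May 28, 2002 + 11 days = Jun 8, 2002.
Files are sent to the printer: May 18, 2002.
Printing is complete: May 18, 2002 + 13 days = May 31, 2002.
Both prerequisites met — binding is complete (Jun 8, 2002), printing is complete (May 31, 2002); the later is Jun 8, 2002.
The shipment leaves the bindery: Jun 8, 2002 + 19 days = Jun 27, 2002.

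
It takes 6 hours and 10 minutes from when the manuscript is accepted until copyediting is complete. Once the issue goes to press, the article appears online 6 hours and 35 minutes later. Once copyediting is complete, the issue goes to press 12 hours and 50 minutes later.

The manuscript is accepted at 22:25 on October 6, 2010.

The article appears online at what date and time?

00:00 on October 8, 2010

The manuscript is accepted: 22:25 Oct 6, 2010.
Copyediting is complete: 22:25 Oct 6, 2010 + 6h10m = 04:35 Oct 7, 2010.
The issue goes to press: 04:35 Oct 7, 2010 + 12h50m = 17:25 Oct 7, 2010.
The article appears online: 17:25 Oct 7, 2010 + 6h35m = 00:00 Oct 8, 2010.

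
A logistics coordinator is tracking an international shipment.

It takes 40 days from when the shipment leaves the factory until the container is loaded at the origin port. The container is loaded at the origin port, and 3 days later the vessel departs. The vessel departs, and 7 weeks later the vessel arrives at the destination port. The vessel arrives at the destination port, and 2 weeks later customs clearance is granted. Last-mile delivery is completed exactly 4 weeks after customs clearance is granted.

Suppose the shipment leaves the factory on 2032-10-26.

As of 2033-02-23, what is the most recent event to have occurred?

The shipment leaves the factory: Oct 26, 2032.
The container is loaded at the origin port: Oct 26, 2032 + 40 days = Dec 5, 2032.
The vessel departs: Dec 5, 2032 + 3 days = Dec 8, 2032.
The vessel arrives at the destination port: Dec 8, 2032 + 7 weeks = Jan 26, 2033.
Customs clearance is granted: Jan 26, 2033 + 2 weeks = Feb 9, 2033.
Last-mile delivery is completed: Feb 9, 2033 + 4 weeks = Mar 9, 2033.
Feb 23, 2033 falls between when customs clearance is granted (Feb 9, 2033) and when last-mile delivery is completed (Mar 9, 2033).

Customs clearance is granted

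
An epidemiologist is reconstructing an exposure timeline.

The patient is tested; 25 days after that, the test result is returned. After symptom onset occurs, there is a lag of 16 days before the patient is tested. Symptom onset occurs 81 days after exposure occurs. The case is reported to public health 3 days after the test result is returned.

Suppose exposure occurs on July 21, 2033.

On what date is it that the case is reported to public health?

Exposure occurs: Jul 21, 2033.
Symptom onset occurs: Jul 21, 2033 + 81 days = Oct 10, 2033.
The patient is tested: Oct 10, 2033 + 16 days = Oct 26, 2033.
The test result is returned: Oct 26, 2033 + 25 days = Nov 20, 2033.
The case is reported to public health: Nov 20, 2033 + 3 days = Nov 23, 2033.

November 23, 2033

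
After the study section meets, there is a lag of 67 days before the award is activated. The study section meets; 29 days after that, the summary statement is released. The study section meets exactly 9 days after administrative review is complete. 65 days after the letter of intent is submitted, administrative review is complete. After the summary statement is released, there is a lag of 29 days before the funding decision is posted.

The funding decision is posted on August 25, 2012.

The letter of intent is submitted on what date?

April 15, 2012

The funding decision is posted: Aug 25, 2012.
The summary statement is released: Aug 25, 2012 − 29 days = Jul 27, 2012.
The study section meets: Jul 27, 2012 − 29 days = Jun 28, 2012.
Administrative review is complete: Jun 28, 2012 − 9 days = Jun 19, 2012.
The letter of intent is submitted: Jun 19, 2012 − 65 days = Apr 15, 2012.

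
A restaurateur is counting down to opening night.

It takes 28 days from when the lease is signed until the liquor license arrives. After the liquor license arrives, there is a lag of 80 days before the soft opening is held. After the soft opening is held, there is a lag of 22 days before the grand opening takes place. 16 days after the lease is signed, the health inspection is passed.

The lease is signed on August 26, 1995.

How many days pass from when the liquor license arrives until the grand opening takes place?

102 days

Causal path: the liquor license arrives → the soft opening is held → the grand opening takes place.
Total delay along the path: 80 + 22 = 102 days.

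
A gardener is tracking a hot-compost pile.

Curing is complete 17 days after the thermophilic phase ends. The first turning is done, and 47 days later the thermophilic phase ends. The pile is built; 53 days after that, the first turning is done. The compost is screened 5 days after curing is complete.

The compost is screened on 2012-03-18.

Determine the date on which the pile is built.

2011-11-17

The compost is screened: Mar 18, 2012.
Curing is complete: Mar 18, 2012 − 5 days = Mar 13, 2012.
The thermophilic phase ends: Mar 13, 2012 − 17 days = Feb 25, 2012.
The first turning is done: Feb 25, 2012 − 47 days = Jan 9, 2012.
The pile is built: Jan 9, 2012 − 53 days = Nov 17, 2011.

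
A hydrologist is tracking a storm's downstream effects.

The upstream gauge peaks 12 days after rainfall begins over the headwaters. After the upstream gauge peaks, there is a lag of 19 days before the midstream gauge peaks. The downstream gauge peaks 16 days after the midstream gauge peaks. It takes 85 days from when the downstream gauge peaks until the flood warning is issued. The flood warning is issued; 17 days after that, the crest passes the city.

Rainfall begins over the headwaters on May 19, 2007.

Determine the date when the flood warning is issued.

September 28, 2007

Rainfall begins over the headwaters: May 19, 2007.
The upstream gauge peaks: May 19, 2007 + 12 days = May 31, 2007.
The midstream gauge peaks: May 31, 2007 + 19 days = Jun 19, 2007.
The downstream gauge peaks: Jun 19, 2007 + 16 days = Jul 5, 2007.
The flood warning is issued: Jul 5, 2007 + 85 days = Sep 28, 2007.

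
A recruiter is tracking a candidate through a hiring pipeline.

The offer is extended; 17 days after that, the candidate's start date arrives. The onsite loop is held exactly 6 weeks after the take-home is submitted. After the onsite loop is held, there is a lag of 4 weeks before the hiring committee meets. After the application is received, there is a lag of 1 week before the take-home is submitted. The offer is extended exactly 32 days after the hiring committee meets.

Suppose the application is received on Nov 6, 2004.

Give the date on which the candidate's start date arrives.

The application is received: Nov 6, 2004.
The take-home is submitted: Nov 6, 2004 + 1 week = Nov 13, 2004.
The onsite loop is held: Nov 13, 2004 + 6 weeks = Dec 25, 2004.
The hiring committee meets: Dec 25, 2004 + 4 weeks = Jan 22, 2005.
The offer is extended: Jan 22, 2005 + 32 days = Feb 23, 2005.
The candidate's start date arrives: Feb 23, 2005 + 17 days = Mar 12, 2005.

Mar 12, 2005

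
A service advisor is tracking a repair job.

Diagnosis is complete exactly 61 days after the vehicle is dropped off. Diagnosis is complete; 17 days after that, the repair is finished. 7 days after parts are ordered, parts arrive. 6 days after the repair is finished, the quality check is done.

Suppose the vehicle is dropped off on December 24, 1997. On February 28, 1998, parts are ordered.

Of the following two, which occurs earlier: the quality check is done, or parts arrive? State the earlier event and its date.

The vehicle is dropped off: Dec 24, 1997.
Diagnosis is complete: Dec 24, 1997 + 61 days = Feb 23, 1998.
The repair is finished: Feb 23, 1998 + 17 days = Mar 12, 1998.
The quality check is done: Mar 12, 1998 + 6 days = Mar 18, 1998.
Parts are ordered: Feb 28, 1998.
Parts arrive: Feb 28, 1998 + 7 days = Mar 7, 1998.
Comparing: the quality check is done on Mar 18, 1998 vs parts arrive on Mar 7, 1998. Earlier: parts arrive.

Parts arrive — March 7, 1998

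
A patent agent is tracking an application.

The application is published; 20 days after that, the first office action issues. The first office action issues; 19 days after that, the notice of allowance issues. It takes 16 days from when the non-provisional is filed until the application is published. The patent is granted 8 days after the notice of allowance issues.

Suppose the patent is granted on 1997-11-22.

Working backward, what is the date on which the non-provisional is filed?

The patent is granted: Nov 22, 1997.
The notice of allowance issues: Nov 22, 1997 − 8 days = Nov 14, 1997.
The first office action issues: Nov 14, 1997 − 19 days = Oct 26, 1997.
The application is published: Oct 26, 1997 − 20 days = Oct 6, 1997.
The non-provisional is filed: Oct 6, 1997 − 16 days = Sep 20, 1997.

1997-09-20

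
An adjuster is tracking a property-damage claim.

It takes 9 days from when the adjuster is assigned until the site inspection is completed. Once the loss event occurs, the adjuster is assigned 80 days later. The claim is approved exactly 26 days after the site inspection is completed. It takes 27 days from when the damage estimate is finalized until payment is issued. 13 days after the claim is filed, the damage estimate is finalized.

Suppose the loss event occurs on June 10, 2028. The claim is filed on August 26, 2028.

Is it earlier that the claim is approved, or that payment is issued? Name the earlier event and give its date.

The loss event occurs: Jun 10, 2028.
The adjuster is assigned: Jun 10, 2028 + 80 days = Aug 29, 2028.
The site inspection is completed: Aug 29, 2028 + 9 days = Sep 7, 2028.
The claim is approved: Sep 7, 2028 + 26 days = Oct 3, 2028.
The claim is filed: Aug 26, 2028.
The damage estimate is finalized: Aug 26, 2028 + 13 days = Sep 8, 2028.
Payment is issued: Sep 8, 2028 + 27 days = Oct 5, 2028.
Comparing: the claim is approved on Oct 3, 2028 vs payment is issued on Oct 5, 2028. Earlier: the claim is approved.

The claim is approved — October 3, 2028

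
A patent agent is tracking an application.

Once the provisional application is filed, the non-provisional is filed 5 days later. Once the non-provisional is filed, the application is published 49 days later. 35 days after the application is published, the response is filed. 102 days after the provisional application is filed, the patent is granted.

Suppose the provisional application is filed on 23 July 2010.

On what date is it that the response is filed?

The provisional application is filed: Jul 23, 2010.
The non-provisional is filed: Jul 23, 2010 + 5 days = Jul 28, 2010.
The application is published: Jul 28, 2010 + 49 days = Sep 15, 2010.
The response is filed: Sep 15, 2010 + 35 days = Oct 20, 2010.

20 October 2010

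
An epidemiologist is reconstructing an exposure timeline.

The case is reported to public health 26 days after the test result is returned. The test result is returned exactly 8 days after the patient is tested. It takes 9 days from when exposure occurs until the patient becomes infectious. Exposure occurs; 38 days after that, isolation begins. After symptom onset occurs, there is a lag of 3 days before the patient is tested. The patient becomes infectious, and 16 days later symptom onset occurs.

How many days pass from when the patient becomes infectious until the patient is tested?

19 days

Causal path: the patient becomes infectious → symptom onset occurs → the patient is tested.
Total delay along the path: 16 + 3 = 19 days.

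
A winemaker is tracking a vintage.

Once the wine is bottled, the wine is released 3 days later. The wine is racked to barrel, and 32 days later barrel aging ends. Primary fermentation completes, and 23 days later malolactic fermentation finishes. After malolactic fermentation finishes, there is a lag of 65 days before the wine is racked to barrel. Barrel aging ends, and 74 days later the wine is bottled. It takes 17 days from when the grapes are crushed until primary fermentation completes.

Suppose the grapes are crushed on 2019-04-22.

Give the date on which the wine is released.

2019-11-22

The grapes are crushed: Apr 22, 2019.
Primary fermentation completes: Apr 22, 2019 + 17 days = May 9, 2019.
Malolactic fermentation finishes: May 9, 2019 + 23 days = Jun 1, 2019.
The wine is racked to barrel: Jun 1, 2019 + 65 days = Aug 5, 2019.
Barrel aging ends: Aug 5, 2019 + 32 days = Sep 6, 2019.
The wine is bottled: Sep 6, 2019 + 74 days = Nov 19, 2019.
The wine is released: Nov 19, 2019 + 3 days = Nov 22, 2019.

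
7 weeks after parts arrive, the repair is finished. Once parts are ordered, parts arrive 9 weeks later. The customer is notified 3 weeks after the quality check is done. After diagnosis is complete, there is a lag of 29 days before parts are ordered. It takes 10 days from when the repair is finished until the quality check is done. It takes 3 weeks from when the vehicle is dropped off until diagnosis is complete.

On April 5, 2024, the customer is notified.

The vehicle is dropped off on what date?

September 25, 2023

The customer is notified: Apr 5, 2024.
The quality check is done: Apr 5, 2024 − 3 weeks = Mar 15, 2024.
The repair is finished: Mar 15, 2024 − 10 days = Mar 5, 2024.
Parts arrive: Mar 5, 2024 − 7 weeks = Jan 16, 2024.
Parts are ordered: Jan 16, 2024 − 9 weeks = Nov 14, 2023.
Diagnosis is complete: Nov 14, 2023 − 29 days = Oct 16, 2023.
The vehicle is dropped off: Oct 16, 2023 − 3 weeks = Sep 25, 2023.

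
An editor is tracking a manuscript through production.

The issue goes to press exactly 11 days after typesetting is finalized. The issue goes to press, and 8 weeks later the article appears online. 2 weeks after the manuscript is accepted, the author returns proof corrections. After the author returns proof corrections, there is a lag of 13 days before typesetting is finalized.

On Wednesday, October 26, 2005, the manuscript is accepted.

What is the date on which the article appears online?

The manuscript is accepted: Oct 26, 2005.
The author returns proof corrections: Oct 26, 2005 + 2 weeks = Nov 9, 2005.
Typesetting is finalized: Nov 9, 2005 + 13 days = Nov 22, 2005.
The issue goes to press: Nov 22, 2005 + 11 days = Dec 3, 2005.
The article appears online: Dec 3, 2005 + 8 weeks = Jan 28, 2006.

Saturday, January 28, 2006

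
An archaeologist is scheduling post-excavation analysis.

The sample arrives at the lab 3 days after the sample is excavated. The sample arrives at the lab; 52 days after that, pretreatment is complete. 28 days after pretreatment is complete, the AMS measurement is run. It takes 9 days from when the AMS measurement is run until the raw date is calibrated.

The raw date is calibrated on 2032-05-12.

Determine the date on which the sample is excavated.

2032-02-10

The raw date is calibrated: May 12, 2032.
The AMS measurement is run: May 12, 2032 − 9 days = May 3, 2032.
Pretreatment is complete: May 3, 2032 − 28 days = Apr 5, 2032.
The sample arrives at the lab: Apr 5, 2032 − 52 days = Feb 13, 2032.
The sample is excavated: Feb 13, 2032 − 3 days = Feb 10, 2032.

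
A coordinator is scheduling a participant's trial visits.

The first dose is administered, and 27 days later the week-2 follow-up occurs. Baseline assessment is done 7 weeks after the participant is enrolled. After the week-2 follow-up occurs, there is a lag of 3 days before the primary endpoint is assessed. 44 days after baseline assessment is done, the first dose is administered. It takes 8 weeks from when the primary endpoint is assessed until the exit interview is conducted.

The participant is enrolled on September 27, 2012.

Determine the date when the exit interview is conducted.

March 25, 2013

The participant is enrolled: Sep 27, 2012.
Baseline assessment is done: Sep 27, 2012 + 7 weeks = Nov 15, 2012.
The first dose is administered: Nov 15, 2012 + 44 days = Dec 29, 2012.
The week-2 follow-up occurs: Dec 29, 2012 + 27 days = Jan 25, 2013.
The primary endpoint is assessed: Jan 25, 2013 + 3 days = Jan 28, 2013.
The exit interview is conducted: Jan 28, 2013 + 8 weeks = Mar 25, 2013.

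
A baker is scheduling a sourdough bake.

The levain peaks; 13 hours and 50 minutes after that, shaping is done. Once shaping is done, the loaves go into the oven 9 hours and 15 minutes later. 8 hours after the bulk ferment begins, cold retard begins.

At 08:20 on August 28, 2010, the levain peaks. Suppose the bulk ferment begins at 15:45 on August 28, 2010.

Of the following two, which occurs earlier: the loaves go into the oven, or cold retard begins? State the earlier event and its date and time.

Cold retard begins — 23:45 on August 28, 2010

The levain peaks: 08:20 Aug 28, 2010.
Shaping is done: 08:20 Aug 28, 2010 + 13h50m = 22:10 Aug 28, 2010.
The loaves go into the oven: 22:10 Aug 28, 2010 + 9h15m = 07:25 Aug 29, 2010.
The bulk ferment begins: 15:45 Aug 28, 2010.
Cold retard begins: 15:45 Aug 28, 2010 + 8h = 23:45 Aug 28, 2010.
Comparing: the loaves go into the oven at 07:25 Aug 29, 2010 vs cold retard begins at 23:45 Aug 28, 2010. Earlier: cold retard begins.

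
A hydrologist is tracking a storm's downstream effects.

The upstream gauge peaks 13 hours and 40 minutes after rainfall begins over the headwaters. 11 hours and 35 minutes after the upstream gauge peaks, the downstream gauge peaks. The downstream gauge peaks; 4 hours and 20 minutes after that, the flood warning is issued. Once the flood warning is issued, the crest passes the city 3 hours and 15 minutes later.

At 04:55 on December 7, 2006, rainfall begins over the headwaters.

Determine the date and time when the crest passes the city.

Rainfall begins over the headwaters: 04:55 Dec 7, 2006.
The upstream gauge peaks: 04:55 Dec 7, 2006 + 13h40m = 18:35 Dec 7, 2006.
The downstream gauge peaks: 18:35 Dec 7, 2006 + 11h35m = 06:10 Dec 8, 2006.
The flood warning is issued: 06:10 Dec 8, 2006 + 4h20m = 10:30 Dec 8, 2006.
The crest passes the city: 10:30 Dec 8, 2006 + 3h15m = 13:45 Dec 8, 2006.

13:45 on December 8, 2006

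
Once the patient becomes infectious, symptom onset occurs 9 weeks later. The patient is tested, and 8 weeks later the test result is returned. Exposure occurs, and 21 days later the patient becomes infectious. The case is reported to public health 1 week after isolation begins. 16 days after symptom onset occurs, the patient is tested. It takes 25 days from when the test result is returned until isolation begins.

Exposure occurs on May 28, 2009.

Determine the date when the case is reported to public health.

Exposure occurs: May 28, 2009.
The patient becomes infectious: May 28, 2009 + 21 days = Jun 18, 2009.
Symptom onset occurs: Jun 18, 2009 + 9 weeks = Aug 20, 2009.
The patient is tested: Aug 20, 2009 + 16 days = Sep 5, 2009.
The test result is returned: Sep 5, 2009 + 8 weeks = Oct 31, 2009.
Isolation begins: Oct 31, 2009 + 25 days = Nov 25, 2009.
The case is reported to public health: Nov 25, 2009 + 1 week = Dec 2, 2009.

Dec 2, 2009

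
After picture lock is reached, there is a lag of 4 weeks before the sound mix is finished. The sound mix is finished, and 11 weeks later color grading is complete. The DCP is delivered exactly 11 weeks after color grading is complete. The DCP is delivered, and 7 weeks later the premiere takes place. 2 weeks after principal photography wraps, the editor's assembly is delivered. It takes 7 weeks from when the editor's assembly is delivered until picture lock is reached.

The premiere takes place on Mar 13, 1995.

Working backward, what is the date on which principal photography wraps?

The premiere takes place: Mar 13, 1995.
The DCP is delivered: Mar 13, 1995 − 7 weeks = Jan 23, 1995.
Color grading is complete: Jan 23, 1995 − 11 weeks = Nov 7, 1994.
The sound mix is finished: Nov 7, 1994 − 11 weeks = Aug 22, 1994.
Picture lock is reached: Aug 22, 1994 − 4 weeks = Jul 25, 1994.
The editor's assembly is delivered: Jul 25, 1994 − 7 weeks = Jun 6, 1994.
Principal photography wraps: Jun 6, 1994 − 2 weeks = May 23, 1994.

May 23, 1994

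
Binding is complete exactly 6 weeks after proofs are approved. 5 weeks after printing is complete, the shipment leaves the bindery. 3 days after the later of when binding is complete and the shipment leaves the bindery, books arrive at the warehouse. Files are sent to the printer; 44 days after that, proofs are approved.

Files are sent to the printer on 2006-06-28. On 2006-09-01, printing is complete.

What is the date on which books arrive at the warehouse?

2006-10-09

Files are sent to the printer: Jun 28, 2006.
Proofs are approved: Jun 28, 2006 + 44 days = Aug 11, 2006.
Binding is complete: Aug 11, 2006 + 6 weeks = Sep 22, 2006.
Printing is complete: Sep 1, 2006.
The shipment leaves the bindery: Sep 1, 2006 + 5 weeks = Oct 6, 2006.
Both prerequisites met — binding is complete (Sep 22, 2006), the shipment leaves the bindery (Oct 6, 2006); the later is Oct 6, 2006.
Books arrive at the warehouse: Oct 6, 2006 + 3 days = Oct 9, 2006.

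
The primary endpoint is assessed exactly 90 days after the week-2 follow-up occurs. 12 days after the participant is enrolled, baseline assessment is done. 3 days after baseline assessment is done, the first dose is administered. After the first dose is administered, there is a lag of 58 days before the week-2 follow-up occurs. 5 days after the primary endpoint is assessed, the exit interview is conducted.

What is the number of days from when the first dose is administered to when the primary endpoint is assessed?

Causal path: the first dose is administered → the week-2 follow-up occurs → the primary endpoint is assessed.
Total delay along the path: 58 + 90 = 148 days.

148 days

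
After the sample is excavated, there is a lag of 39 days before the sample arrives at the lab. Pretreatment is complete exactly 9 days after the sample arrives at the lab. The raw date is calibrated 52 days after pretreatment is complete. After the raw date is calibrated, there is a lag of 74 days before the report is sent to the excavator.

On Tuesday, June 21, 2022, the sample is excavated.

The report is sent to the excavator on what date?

The sample is excavated: Jun 21, 2022.
The sample arrives at the lab: Jun 21, 2022 + 39 days = Jul 30, 2022.
Pretreatment is complete: Jul 30, 2022 + 9 days = Aug 8, 2022.
The raw date is calibrated: Aug 8, 2022 + 52 days = Sep 29, 2022.
The report is sent to the excavator: Sep 29, 2022 + 74 days = Dec 12, 2022.

Monday, December 12, 2022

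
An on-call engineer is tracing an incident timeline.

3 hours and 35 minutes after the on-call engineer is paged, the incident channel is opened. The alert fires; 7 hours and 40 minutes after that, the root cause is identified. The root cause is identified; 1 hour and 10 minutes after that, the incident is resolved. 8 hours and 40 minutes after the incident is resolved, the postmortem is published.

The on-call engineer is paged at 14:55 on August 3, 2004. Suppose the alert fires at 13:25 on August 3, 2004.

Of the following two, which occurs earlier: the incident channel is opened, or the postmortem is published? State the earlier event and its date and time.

The incident channel is opened — 18:30 on August 3, 2004

The on-call engineer is paged: 14:55 Aug 3, 2004.
The incident channel is opened: 14:55 Aug 3, 2004 + 3h35m = 18:30 Aug 3, 2004.
The alert fires: 13:25 Aug 3, 2004.
The root cause is identified: 13:25 Aug 3, 2004 + 7h40m = 21:05 Aug 3, 2004.
The incident is resolved: 21:05 Aug 3, 2004 + 1h10m = 22:15 Aug 3, 2004.
The postmortem is published: 22:15 Aug 3, 2004 + 8h40m = 06:55 Aug 4, 2004.
Comparing: the incident channel is opened at 18:30 Aug 3, 2004 vs the postmortem is published at 06:55 Aug 4, 2004. Earlier: the incident channel is opened.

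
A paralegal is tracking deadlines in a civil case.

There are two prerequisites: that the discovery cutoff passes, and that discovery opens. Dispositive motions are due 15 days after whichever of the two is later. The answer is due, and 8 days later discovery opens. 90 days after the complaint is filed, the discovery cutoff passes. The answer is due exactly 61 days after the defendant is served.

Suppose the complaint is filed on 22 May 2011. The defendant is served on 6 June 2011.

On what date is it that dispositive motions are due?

The complaint is filed: May 22, 2011.
The discovery cutoff passes: May 22, 2011 + 90 days = Aug 20, 2011.
The defendant is served: Jun 6, 2011.
The answer is due: Jun 6, 2011 + 61 days = Aug 6, 2011.
Discovery opens: Aug 6, 2011 + 8 days = Aug 14, 2011.
Both prerequisites met — the discovery cutoff passes (Aug 20, 2011), discovery opens (Aug 14, 2011); the later is Aug 20, 2011.
Dispositive motions are due: Aug 20, 2011 + 15 days = Sep 4, 2011.

4 September 2011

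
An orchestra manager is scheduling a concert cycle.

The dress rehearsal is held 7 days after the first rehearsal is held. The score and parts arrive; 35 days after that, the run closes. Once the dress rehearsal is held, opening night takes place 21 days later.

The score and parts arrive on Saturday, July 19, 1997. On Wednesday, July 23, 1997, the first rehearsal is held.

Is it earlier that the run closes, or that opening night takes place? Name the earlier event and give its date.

The score and parts arrive: Jul 19, 1997.
The run closes: Jul 19, 1997 + 35 days = Aug 23, 1997.
The first rehearsal is held: Jul 23, 1997.
The dress rehearsal is held: Jul 23, 1997 + 7 days = Jul 30, 1997.
Opening night takes place: Jul 30, 1997 + 21 days = Aug 20, 1997.
Comparing: the run closes on Aug 23, 1997 vs opening night takes place on Aug 20, 1997. Earlier: opening night takes place.

Opening night takes place — Wednesday, August 20, 1997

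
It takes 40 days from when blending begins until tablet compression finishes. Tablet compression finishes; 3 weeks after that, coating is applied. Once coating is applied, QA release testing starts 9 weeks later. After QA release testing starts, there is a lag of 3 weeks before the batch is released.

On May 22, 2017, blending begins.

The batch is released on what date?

October 14, 2017

Blending begins: May 22, 2017.
Tablet compression finishes: May 22, 2017 + 40 days = Jul 1, 2017.
Coating is applied: Jul 1, 2017 + 3 weeks = Jul 22, 2017.
QA release testing starts: Jul 22, 2017 + 9 weeks = Sep 23, 2017.
The batch is released: Sep 23, 2017 + 3 weeks = Oct 14, 2017.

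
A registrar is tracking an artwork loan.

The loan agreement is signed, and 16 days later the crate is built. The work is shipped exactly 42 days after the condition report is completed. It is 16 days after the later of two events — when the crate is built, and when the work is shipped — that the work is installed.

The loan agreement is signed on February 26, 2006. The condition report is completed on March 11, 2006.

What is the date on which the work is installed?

The loan agreement is signed: Feb 26, 2006.
The crate is built: Feb 26, 2006 + 16 days = Mar 14, 2006.
The condition report is completed: Mar 11, 2006.
The work is shipped: Mar 11, 2006 + 42 days = Apr 22, 2006.
Both prerequisites met — the crate is built (Mar 14, 2006), the work is shipped (Apr 22, 2006); the later is Apr 22, 2006.
The work is installed: Apr 22, 2006 + 16 days = May 8, 2006.

May 8, 2006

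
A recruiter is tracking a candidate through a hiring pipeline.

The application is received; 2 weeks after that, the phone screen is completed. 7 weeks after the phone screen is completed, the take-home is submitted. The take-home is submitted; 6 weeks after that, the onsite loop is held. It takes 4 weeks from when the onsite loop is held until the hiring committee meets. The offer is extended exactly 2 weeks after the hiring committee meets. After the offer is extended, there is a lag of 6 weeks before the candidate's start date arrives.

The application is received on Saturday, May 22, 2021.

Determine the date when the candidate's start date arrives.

The application is received: May 22, 2021.
The phone screen is completed: May 22, 2021 + 2 weeks = Jun 5, 2021.
The take-home is submitted: Jun 5, 2021 + 7 weeks = Jul 24, 2021.
The onsite loop is held: Jul 24, 2021 + 6 weeks = Sep 4, 2021.
The hiring committee meets: Sep 4, 2021 + 4 weeks = Oct 2, 2021.
The offer is extended: Oct 2, 2021 + 2 weeks = Oct 16, 2021.
The candidate's start date arrives: Oct 16, 2021 + 6 weeks = Nov 27, 2021.

Saturday, November 27, 2021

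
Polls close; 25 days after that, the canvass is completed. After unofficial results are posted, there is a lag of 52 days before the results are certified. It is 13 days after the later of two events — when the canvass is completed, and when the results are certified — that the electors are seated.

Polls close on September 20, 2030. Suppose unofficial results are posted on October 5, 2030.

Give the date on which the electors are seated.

Polls close: Sep 20, 2030.
The canvass is completed: Sep 20, 2030 + 25 days = Oct 15, 2030.
Unofficial results are posted: Oct 5, 2030.
The results are certified: Oct 5, 2030 + 52 days = Nov 26, 2030.
Both prerequisites met — the canvass is completed (Oct 15, 2030), the results are certified (Nov 26, 2030); the later is Nov 26, 2030.
The electors are seated: Nov 26, 2030 + 13 days = Dec 9, 2030.

December 9, 2030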